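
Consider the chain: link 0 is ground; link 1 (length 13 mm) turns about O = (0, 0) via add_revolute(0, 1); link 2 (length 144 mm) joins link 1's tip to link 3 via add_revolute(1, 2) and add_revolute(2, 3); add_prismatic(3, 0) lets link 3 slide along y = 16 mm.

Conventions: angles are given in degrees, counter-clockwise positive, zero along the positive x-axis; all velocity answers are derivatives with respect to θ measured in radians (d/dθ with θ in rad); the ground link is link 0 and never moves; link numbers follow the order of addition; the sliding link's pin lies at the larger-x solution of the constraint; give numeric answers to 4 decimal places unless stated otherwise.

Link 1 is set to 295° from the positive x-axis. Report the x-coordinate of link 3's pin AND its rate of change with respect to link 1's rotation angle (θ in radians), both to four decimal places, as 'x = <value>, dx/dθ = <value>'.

geometry: r = 13 mm, L = 144 mm, e = 16 mm
crank pin P = (r cos θ, r sin θ) = (5.494037, -11.782001)
h = r sin θ − e = -11.782001 − 16 = -27.782001
x = r cos θ + √(L² − h²) = 5.494037 + 141.294587 = 146.788625
dx/dθ = −r sin θ − h·r cos θ/√(L² − h²) (θ in radians; h = -27.782001) = 12.862265

x = 146.7886, dx/dθ = 12.8623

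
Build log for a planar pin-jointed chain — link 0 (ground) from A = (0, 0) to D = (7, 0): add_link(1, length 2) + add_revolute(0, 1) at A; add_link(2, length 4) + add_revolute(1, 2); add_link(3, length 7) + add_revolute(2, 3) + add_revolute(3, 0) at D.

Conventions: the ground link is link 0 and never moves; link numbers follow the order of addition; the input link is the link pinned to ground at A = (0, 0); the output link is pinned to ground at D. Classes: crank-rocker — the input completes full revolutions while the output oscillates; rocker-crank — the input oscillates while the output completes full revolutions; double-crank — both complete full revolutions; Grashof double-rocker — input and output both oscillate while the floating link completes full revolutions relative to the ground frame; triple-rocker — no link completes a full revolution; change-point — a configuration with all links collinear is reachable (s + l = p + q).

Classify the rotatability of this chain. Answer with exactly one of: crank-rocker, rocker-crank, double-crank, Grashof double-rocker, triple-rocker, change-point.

lengths: ground=7, input=2, coupler=4, output=7
sorted: s=2 (shortest), l=7 (longest), p+q=11
s + l = 9 vs p + q = 11
s + l < p + q (Grashof) with shortest = input link → crank-rocker

crank-rocker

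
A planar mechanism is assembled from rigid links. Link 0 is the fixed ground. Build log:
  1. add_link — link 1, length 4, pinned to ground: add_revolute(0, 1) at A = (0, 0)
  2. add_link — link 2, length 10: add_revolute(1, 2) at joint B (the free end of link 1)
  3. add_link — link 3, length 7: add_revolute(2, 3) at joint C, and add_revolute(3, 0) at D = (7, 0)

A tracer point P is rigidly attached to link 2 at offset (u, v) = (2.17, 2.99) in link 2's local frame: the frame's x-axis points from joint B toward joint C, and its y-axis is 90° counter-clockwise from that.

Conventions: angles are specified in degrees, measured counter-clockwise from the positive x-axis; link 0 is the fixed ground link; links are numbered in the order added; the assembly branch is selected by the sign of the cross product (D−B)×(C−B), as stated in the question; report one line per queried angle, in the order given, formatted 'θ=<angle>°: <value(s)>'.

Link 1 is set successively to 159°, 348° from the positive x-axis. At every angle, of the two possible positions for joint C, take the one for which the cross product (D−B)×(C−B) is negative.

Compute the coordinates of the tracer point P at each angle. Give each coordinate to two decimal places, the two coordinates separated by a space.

A=(0,0), D=(7.00,0)
θ=159°: B = A + 4.00·(cos159°, sin159°) = (-3.7343, 1.4335)
θ=159°: |BD| = 10.8296
θ=159°: circle(B,10.00) ∩ circle(D,7.00): a=7.7695, h=6.2957
θ=159°:   candidates: C₊=(4.8001,6.6453) cross=68.180; C₋=(3.1334,-5.8352) cross=-68.180
θ=159°:   branch - wants cross < 0 → take C=(3.1334,-5.8352) (cross=-68.180)
θ=159°: ex = (C−B)/|BC| = (0.6868,-0.7269); ey = (0.7269,0.6868)
θ=159°: P = B + 2.17·ex + 2.99·ey = (-0.0707,1.9096)
θ=348°: B = A + 4.00·(cos348°, sin348°) = (3.9126, -0.8316)
θ=348°: |BD| = 3.1975
θ=348°: circle(B,10.00) ∩ circle(D,7.00): a=9.5738, h=2.8883
θ=348°:   candidates: C₊=(12.4057,4.4473) cross=9.235; C₋=(13.9081,-1.1304) cross=-9.235
θ=348°:   branch - wants cross < 0 → take C=(13.9081,-1.1304) (cross=-9.235)
θ=348°: ex = (C−B)/|BC| = (0.9996,-0.0299); ey = (0.0299,0.9996)
θ=348°: P = B + 2.17·ex + 2.99·ey = (6.1709,2.0922)

θ=159°: -0.07 1.91
θ=348°: 6.17 2.09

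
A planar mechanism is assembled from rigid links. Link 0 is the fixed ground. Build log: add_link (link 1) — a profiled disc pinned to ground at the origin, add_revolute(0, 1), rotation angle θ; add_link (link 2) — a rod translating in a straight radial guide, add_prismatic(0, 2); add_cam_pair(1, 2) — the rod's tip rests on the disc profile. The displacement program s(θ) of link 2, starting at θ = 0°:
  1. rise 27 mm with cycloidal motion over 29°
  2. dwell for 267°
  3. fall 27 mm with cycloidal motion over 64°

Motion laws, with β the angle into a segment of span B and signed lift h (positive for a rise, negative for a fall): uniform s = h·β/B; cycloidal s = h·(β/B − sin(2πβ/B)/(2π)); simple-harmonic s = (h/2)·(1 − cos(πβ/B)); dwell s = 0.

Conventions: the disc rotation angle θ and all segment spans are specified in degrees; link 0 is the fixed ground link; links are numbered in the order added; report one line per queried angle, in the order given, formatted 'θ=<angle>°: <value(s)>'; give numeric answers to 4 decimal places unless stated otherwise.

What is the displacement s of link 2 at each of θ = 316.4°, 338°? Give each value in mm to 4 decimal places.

seg 1 [0°–29°] cycloidal, h=27: full span → s += 27 → s = 27.0000
seg 2 [29°–296°] dwell: s stays 27.0000
seg 3 [296°–360°] cycloidal, h=-27: θ=316.4° here. β=20.4, B=64. -27·(0.3187 − sin(2π·0.3187)/(2π)) = -4.7038 → s = 22.2962
seg 3 [296°–360°] cycloidal, h=-27: θ=338° here. β=42, B=64. -27·(0.6562 − sin(2π·0.6562)/(2π)) = -21.2917 → s = 5.7083

θ=316.4°: 22.2962
θ=338°: 5.7083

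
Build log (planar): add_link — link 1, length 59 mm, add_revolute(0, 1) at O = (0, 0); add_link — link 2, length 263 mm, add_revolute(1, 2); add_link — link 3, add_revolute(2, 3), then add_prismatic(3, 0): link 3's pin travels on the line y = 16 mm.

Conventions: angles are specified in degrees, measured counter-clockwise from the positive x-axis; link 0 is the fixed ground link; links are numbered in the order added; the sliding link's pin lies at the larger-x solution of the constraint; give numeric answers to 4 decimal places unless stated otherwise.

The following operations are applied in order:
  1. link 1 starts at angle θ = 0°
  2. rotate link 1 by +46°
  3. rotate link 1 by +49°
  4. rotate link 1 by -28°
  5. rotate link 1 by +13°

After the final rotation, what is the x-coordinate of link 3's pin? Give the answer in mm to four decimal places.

geometry: r = 59 mm, L = 263 mm, e = 16 mm; θ starts at 0°
rotate link 1 by +46°: θ ← 0° +46° = 46°
rotate link 1 by +49°: θ ← 46° +49° = 95°
rotate link 1 by -28°: θ ← 95° -28° = 67°
rotate link 1 by +13°: θ ← 67° +13° = 80°
crank pin P = (r cos θ, r sin θ) = (10.245242, 58.103657)
h = r sin θ − e = 58.103657 − 16 = 42.103657
x = r cos θ + √(L² − h²) = 10.245242 + 259.607939 = 269.853182

269.8532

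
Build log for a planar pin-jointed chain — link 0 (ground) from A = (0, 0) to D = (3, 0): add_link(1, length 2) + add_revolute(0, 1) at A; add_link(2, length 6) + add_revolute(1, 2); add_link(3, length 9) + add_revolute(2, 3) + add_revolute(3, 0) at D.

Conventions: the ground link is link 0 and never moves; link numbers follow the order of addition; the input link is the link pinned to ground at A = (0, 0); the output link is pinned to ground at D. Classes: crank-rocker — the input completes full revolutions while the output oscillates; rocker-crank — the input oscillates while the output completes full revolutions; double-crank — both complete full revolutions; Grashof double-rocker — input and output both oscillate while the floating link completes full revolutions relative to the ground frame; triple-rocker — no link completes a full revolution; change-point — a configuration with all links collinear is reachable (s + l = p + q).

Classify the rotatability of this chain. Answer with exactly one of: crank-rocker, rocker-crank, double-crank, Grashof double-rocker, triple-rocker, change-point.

lengths: ground=3, input=2, coupler=6, output=9
sorted: s=2 (shortest), l=9 (longest), p+q=9
s + l = 11 vs p + q = 9
s + l > p + q → non-Grashof → no link fully rotates → triple-rocker

triple-rocker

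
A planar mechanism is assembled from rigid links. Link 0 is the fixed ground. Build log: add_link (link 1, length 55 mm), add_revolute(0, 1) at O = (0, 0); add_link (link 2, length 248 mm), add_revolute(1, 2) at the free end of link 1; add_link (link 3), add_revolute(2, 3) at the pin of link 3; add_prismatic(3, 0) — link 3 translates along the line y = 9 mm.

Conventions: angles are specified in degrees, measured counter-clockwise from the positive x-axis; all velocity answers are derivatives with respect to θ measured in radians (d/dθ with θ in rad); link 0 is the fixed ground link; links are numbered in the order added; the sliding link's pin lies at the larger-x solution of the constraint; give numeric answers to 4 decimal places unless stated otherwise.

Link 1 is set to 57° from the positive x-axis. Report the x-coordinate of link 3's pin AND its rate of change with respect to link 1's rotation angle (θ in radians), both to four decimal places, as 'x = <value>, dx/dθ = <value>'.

geometry: r = 55 mm, L = 248 mm, e = 9 mm
crank pin P = (r cos θ, r sin θ) = (29.955147, 46.126881)
h = r sin θ − e = 46.126881 − 9 = 37.126881
x = r cos θ + √(L² − h²) = 29.955147 + 245.205209 = 275.160356
dx/dθ = −r sin θ − h·r cos θ/√(L² − h²) (θ in radians; h = 37.126881) = -50.662434

x = 275.1604, dx/dθ = -50.6624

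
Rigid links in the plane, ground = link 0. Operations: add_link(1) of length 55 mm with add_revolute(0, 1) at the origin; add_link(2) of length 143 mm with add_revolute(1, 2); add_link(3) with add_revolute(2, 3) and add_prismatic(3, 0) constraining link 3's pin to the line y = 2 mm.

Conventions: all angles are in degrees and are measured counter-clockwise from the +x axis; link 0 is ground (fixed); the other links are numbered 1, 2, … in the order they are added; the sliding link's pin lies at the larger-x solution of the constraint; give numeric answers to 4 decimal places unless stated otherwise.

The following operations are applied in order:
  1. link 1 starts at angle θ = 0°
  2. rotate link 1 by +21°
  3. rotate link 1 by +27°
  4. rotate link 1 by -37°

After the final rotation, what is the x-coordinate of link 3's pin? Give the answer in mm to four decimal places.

geometry: r = 55 mm, L = 143 mm, e = 2 mm; θ starts at 0°
rotate link 1 by +21°: θ ← 0° +21° = 21°
rotate link 1 by +27°: θ ← 21° +27° = 48°
rotate link 1 by -37°: θ ← 48° -37° = 11°
crank pin P = (r cos θ, r sin θ) = (53.989495, 10.494495)
h = r sin θ − e = 10.494495 − 2 = 8.494495
x = r cos θ + √(L² − h²) = 53.989495 + 142.747482 = 196.736977

196.7370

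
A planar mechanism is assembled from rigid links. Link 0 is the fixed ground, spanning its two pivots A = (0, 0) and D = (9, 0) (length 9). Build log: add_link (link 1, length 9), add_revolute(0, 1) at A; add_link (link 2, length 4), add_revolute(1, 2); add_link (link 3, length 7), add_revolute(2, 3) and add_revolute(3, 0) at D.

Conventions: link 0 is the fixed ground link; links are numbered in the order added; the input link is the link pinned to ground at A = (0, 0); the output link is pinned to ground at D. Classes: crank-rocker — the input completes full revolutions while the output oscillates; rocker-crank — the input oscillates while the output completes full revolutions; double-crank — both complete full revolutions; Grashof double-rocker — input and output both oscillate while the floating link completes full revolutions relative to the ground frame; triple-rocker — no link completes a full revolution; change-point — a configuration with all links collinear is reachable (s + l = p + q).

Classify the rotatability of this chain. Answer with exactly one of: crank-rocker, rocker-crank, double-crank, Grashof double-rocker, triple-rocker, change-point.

lengths: ground=9, input=9, coupler=4, output=7
sorted: s=4 (shortest), l=9 (longest), p+q=16
s + l = 13 vs p + q = 16
s + l < p + q (Grashof) with shortest = coupler link → Grashof double-rocker

Grashof double-rocker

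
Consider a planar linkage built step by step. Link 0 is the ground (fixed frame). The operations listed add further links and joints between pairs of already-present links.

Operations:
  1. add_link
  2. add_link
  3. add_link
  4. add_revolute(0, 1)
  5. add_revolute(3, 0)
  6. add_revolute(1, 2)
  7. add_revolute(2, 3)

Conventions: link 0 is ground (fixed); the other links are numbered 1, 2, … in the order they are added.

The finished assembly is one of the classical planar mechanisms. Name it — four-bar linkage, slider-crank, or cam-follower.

links: 4 (incl. ground); joints: 4 revolute, 0 prismatic, 0 higher (cam) pair, forming one closed loop
4 links in a single 4R loop → four-bar linkage

four-bar linkage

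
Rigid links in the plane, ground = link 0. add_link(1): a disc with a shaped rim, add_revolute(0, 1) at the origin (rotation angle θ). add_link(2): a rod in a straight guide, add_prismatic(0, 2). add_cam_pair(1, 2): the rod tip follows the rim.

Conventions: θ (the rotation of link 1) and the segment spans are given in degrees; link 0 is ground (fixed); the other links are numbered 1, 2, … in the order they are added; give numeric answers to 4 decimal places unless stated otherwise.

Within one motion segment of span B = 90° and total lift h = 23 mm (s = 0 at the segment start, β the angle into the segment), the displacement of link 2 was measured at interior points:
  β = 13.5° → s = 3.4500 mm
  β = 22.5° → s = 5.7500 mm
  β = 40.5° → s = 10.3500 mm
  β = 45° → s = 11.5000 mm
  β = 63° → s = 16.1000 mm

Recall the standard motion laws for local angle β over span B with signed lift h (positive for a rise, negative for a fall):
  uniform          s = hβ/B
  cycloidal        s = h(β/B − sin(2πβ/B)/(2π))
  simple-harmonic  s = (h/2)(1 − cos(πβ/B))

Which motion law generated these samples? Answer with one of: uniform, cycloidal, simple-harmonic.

candidates at β/B = r: uniform s = h·r (linear in β); cycloidal s = h·(r − sin(2πr)/(2π)); simple-harmonic s = (h/2)(1 − cos(πr))
β=13.5°: printed 3.4500 | uniform 3.4500, cycloidal 0.4885, simple-harmonic 1.2534
β=22.5°: printed 5.7500 | uniform 5.7500, cycloidal 2.0894, simple-harmonic 3.3683
β=40.5°: printed 10.3500 | uniform 10.3500, cycloidal 9.2188, simple-harmonic 9.7010
β=45°: printed 11.5000 | uniform 11.5000, cycloidal 11.5000, simple-harmonic 11.5000
β=63°: printed 16.1000 | uniform 16.1000, cycloidal 19.5814, simple-harmonic 18.2595
only one law matches every sample → uniform

uniform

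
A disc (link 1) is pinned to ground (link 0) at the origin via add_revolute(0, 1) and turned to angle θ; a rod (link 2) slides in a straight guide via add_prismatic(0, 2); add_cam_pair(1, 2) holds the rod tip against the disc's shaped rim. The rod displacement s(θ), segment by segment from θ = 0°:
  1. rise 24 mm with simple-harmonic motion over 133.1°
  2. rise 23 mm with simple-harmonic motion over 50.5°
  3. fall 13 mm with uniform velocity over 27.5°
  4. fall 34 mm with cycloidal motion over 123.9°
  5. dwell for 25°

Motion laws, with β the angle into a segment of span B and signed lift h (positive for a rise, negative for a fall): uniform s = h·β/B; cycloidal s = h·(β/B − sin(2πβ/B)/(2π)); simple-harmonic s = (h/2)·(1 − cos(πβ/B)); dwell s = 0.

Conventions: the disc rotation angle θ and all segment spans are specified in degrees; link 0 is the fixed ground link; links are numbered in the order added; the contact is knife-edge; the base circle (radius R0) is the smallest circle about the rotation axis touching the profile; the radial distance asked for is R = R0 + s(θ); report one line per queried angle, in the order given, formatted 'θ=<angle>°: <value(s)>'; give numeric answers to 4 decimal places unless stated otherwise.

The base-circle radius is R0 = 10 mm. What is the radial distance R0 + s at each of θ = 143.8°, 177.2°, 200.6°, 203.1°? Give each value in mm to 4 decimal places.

segment 1 (0° to 133.1°, simple-harmonic, h = 24) is passed completely: s = 0.0000 + (24) = 24.0000
θ = 143.8° falls in segment 2 (133.1° to 183.6°, simple-harmonic, h = 23): β = 143.8 − 133.1 = 10.7°, B = 50.5°; Δs = 23/2·(1 − cos(π·0.2119)) = 2.4550; s = 24.0000 + 2.4550 = 26.4550
θ = 177.2° falls in segment 2 (133.1° to 183.6°, simple-harmonic, h = 23): β = 177.2 − 133.1 = 44.1°, B = 50.5°; Δs = 23/2·(1 − cos(π·0.8733)) = 22.1005; s = 24.0000 + 22.1005 = 46.1005
segment 2 (133.1° to 183.6°, simple-harmonic, h = 23) is passed completely: s = 24.0000 + (23) = 47.0000
θ = 200.6° falls in segment 3 (183.6° to 211.1°, uniform, h = -13): β = 200.6 − 183.6 = 17°, B = 27.5°; Δs = -13·17/27.5 = -8.0364; s = 47.0000 − 8.0364 = 38.9636
θ = 203.1° falls in segment 3 (183.6° to 211.1°, uniform, h = -13): β = 203.1 − 183.6 = 19.5°, B = 27.5°; Δs = -13·19.5/27.5 = -9.2182; s = 47.0000 − 9.2182 = 37.7818
θ=143.8°: R = R0 + s = 10 + 26.4550 = 36.4550
θ=177.2°: R = R0 + s = 10 + 46.1005 = 56.1005
θ=200.6°: R = R0 + s = 10 + 38.9636 = 48.9636
θ=203.1°: R = R0 + s = 10 + 37.7818 = 47.7818

θ=143.8°: 36.4550
θ=177.2°: 56.1005
θ=200.6°: 48.9636
θ=203.1°: 47.7818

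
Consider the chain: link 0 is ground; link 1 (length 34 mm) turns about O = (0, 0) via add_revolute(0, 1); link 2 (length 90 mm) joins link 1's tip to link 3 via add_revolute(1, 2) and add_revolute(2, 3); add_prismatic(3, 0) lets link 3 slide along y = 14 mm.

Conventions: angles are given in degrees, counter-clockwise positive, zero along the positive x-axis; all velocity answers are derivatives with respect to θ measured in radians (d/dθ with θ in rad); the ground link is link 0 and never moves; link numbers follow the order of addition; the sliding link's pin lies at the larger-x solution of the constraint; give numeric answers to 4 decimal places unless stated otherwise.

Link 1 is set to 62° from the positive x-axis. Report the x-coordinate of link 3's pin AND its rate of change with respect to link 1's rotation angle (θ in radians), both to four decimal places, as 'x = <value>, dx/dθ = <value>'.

geometry: r = 34 mm, L = 90 mm, e = 14 mm
crank pin P = (r cos θ, r sin θ) = (15.962033, 30.020218)
h = r sin θ − e = 30.020218 − 14 = 16.020218
x = r cos θ + √(L² − h²) = 15.962033 + 88.562704 = 104.524738
dx/dθ = −r sin θ − h·r cos θ/√(L² − h²) (θ in radians; h = 16.020218) = -32.907610

x = 104.5247, dx/dθ = -32.9076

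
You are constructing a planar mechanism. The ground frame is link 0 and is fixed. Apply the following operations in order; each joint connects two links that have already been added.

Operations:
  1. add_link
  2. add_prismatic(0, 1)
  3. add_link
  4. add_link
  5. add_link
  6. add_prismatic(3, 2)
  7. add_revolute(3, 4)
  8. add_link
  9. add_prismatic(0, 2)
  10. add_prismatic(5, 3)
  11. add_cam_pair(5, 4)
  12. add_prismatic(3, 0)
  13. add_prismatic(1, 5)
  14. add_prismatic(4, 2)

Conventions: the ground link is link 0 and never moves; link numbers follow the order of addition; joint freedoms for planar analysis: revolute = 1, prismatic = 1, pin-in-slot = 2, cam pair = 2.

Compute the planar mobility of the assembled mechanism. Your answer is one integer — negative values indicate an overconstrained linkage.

(L,J1,J2)=(1,0,0); link0 fixed
link1: (2,0,0)
P 0-1 [J1]: (2,1,0)
link2: (3,1,0)
link3: (4,1,0)
link4: (5,1,0)
P 3-2 [J1]: (5,2,0)
R 3-4 [J1]: (5,3,0)
link5: (6,3,0)
P 0-2 [J1]: (6,4,0)
P 5-3 [J1]: (6,5,0)
C 5-4 [J2]: (6,5,1)
P 3-0 [J1]: (6,6,1)
P 1-5 [J1]: (6,7,1)
P 4-2 [J1]: (6,8,1)
Grübler: 3·5 − 2·8 − 1 = -2

M = -2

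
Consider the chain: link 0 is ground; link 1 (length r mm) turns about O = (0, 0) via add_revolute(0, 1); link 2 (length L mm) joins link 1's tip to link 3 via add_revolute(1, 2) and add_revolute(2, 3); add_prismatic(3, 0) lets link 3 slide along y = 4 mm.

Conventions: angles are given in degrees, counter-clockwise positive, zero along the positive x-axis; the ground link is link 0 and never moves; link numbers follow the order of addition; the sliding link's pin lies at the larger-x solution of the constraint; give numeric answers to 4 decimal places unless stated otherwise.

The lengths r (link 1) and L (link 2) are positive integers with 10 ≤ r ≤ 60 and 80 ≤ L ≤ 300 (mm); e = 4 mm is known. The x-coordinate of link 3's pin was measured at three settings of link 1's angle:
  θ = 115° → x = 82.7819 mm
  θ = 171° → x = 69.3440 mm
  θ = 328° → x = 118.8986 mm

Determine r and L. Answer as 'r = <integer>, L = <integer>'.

constraint per measurement: (x − r cos θ)² + (r sin θ − e)² = L²
subtracting the θ₁ and θ₂ equations cancels the r² and L² terms:
r = (x₁² − x₂²) / (2[(x₁cos θ₁ + e sin θ₁) − (x₂cos θ₂ + e sin θ₂)]) = 27.9999 → r = 28
L² = (x₁ − r cos θ₁)² + (r sin θ₁ − e)² = 9408.9980 → L = 97.0000 → L = 97
check at θ₃=328°: x = 118.8986 (printed 118.8986) ✓

r = 28, L = 97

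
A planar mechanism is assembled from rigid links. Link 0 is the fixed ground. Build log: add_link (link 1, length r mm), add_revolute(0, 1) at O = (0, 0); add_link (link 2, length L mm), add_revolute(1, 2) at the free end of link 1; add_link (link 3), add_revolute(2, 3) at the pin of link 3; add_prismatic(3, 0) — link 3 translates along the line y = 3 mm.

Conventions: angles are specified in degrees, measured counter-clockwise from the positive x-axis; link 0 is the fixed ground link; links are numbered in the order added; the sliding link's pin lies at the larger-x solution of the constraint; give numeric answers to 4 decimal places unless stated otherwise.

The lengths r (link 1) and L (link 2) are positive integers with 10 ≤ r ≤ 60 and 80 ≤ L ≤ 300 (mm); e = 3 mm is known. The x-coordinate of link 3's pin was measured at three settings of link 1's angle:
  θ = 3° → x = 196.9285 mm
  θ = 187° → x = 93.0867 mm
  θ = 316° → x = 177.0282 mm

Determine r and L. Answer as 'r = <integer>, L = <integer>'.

constraint per measurement: (x − r cos θ)² + (r sin θ − e)² = L²
subtracting the θ₁ and θ₂ equations cancels the r² and L² terms:
r = (x₁² − x₂²) / (2[(x₁cos θ₁ + e sin θ₁) − (x₂cos θ₂ + e sin θ₂)]) = 52.0000 → r = 52
L² = (x₁ − r cos θ₁)² + (r sin θ₁ − e)² = 21025.0092 → L = 145.0000 → L = 145
check at θ₃=316°: x = 177.0282 (printed 177.0282) ✓

r = 52, L = 145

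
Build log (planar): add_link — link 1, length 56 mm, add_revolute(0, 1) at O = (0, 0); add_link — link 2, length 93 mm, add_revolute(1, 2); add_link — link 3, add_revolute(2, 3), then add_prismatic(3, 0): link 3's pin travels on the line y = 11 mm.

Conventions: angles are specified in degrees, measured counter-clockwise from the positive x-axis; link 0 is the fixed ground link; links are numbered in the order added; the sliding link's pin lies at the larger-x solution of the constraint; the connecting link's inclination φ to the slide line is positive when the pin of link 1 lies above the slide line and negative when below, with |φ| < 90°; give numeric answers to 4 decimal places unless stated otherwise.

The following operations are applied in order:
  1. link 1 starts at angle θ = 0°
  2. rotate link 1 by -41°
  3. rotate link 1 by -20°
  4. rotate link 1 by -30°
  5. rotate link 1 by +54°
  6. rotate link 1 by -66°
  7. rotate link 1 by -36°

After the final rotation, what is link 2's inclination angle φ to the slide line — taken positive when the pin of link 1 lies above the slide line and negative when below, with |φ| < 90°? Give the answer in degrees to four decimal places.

geometry: r = 56 mm, L = 93 mm, e = 11 mm; θ starts at 0°
rotate link 1 by -41°: θ ← 0° -41° = -41°
rotate link 1 by -20°: θ ← -41° -20° = -61°
rotate link 1 by -30°: θ ← -61° -30° = -91°
rotate link 1 by +54°: θ ← -91° +54° = -37°
rotate link 1 by -66°: θ ← -37° -66° = -103°
rotate link 1 by -36°: θ ← -103° -36° = -139°
h = r sin θ − e = -36.739306 − 11 = -47.739306
sin φ = h / L = -47.739306 / 93 = -0.51332587
φ = arcsin(-0.51332587) = -30.885619°

-30.8856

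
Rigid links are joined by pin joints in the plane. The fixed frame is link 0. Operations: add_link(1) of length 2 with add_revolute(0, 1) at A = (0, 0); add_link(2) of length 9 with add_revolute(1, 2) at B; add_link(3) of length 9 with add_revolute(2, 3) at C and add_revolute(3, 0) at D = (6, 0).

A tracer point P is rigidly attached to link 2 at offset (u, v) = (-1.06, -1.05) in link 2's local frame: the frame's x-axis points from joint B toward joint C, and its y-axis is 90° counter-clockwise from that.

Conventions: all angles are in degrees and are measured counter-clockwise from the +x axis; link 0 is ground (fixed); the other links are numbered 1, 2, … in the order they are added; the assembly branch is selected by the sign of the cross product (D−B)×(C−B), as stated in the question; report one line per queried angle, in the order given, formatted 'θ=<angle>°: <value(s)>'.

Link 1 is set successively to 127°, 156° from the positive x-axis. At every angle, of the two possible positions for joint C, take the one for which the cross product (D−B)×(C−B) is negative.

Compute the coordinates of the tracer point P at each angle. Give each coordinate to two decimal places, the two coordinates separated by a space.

A=(0,0), D=(6.00,0)
θ=127°: B = A + 2.00·(cos127°, sin127°) = (-1.2036, 1.5973)
θ=127°: |BD| = 7.3786
θ=127°: circle(B,9.00) ∩ circle(D,9.00): a=3.6893, h=8.2091
θ=127°:   candidates: C₊=(4.1752,8.8131) cross=60.571; C₋=(0.6211,-7.2158) cross=-60.571
θ=127°:   branch - wants cross < 0 → take C=(0.6211,-7.2158) (cross=-60.571)
θ=127°: ex = (C−B)/|BC| = (0.2028,-0.9792); ey = (0.9792,0.2028)
θ=127°: P = B + -1.06·ex + -1.05·ey = (-2.4467,2.4224)
θ=156°: B = A + 2.00·(cos156°, sin156°) = (-1.8271, 0.8135)
θ=156°: |BD| = 7.8692
θ=156°: circle(B,9.00) ∩ circle(D,9.00): a=3.9346, h=8.0944
θ=156°:   candidates: C₊=(2.9232,8.4577) cross=63.697; C₋=(1.2497,-7.6443) cross=-63.697
θ=156°:   branch - wants cross < 0 → take C=(1.2497,-7.6443) (cross=-63.697)
θ=156°: ex = (C−B)/|BC| = (0.3419,-0.9397); ey = (0.9397,0.3419)
θ=156°: P = B + -1.06·ex + -1.05·ey = (-3.1762,1.4506)

θ=127°: -2.45 2.42
θ=156°: -3.18 1.45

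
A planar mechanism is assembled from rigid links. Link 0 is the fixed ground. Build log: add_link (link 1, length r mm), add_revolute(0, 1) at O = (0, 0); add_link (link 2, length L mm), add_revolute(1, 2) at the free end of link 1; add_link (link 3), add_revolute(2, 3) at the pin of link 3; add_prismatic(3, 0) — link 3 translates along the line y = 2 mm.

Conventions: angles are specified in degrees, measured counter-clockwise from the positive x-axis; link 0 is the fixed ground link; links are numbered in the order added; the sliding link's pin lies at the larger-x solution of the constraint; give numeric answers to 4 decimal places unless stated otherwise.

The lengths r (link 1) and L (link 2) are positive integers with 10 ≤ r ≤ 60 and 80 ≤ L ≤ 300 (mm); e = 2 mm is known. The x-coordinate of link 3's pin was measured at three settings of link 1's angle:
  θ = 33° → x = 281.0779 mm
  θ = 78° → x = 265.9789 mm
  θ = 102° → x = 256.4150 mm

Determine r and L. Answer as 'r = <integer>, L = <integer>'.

constraint per measurement: (x − r cos θ)² + (r sin θ − e)² = L²
subtracting the θ₁ and θ₂ equations cancels the r² and L² terms:
r = (x₁² − x₂²) / (2[(x₁cos θ₁ + e sin θ₁) − (x₂cos θ₂ + e sin θ₂)]) = 23.0001 → r = 23
L² = (x₁ − r cos θ₁)² + (r sin θ₁ − e)² = 68644.0180 → L = 262.0000 → L = 262
check at θ₃=102°: x = 256.4150 (printed 256.4150) ✓

r = 23, L = 262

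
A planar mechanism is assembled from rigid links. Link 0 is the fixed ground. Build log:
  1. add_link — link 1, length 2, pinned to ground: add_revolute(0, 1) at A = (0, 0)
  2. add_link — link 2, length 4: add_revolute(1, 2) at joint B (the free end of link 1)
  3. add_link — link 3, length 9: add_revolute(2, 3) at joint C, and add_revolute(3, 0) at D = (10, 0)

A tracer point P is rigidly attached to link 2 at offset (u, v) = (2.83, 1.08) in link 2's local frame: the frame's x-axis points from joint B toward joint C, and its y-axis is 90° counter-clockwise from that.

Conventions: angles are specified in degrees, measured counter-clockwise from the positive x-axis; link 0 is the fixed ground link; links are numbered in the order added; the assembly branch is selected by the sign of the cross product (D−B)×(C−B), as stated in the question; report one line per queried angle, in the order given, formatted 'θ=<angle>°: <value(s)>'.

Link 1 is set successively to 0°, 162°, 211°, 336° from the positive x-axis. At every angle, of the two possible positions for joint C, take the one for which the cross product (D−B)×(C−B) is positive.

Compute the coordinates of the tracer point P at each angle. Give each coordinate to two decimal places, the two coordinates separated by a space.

A=(0,0), D=(10.00,0)
θ=0°: B = A + 2.00·(cos0°, sin0°) = (2.0000, 0.0000)
θ=0°: |BD| = 8.0000
θ=0°: circle(B,4.00) ∩ circle(D,9.00): a=-0.0625, h=3.9995
θ=0°:   candidates: C₊=(1.9375,3.9995) cross=31.996; C₋=(1.9375,-3.9995) cross=-31.996
θ=0°:   branch + wants cross > 0 → take C=(1.9375,3.9995) (cross=31.996)
θ=0°: ex = (C−B)/|BC| = (-0.0156,0.9999); ey = (-0.9999,-0.0156)
θ=0°: P = B + 2.83·ex + 1.08·ey = (0.8759,2.8128)
θ=162°: B = A + 2.00·(cos162°, sin162°) = (-1.9021, 0.6180)
θ=162°: |BD| = 11.9181
θ=162°: circle(B,4.00) ∩ circle(D,9.00): a=3.2321, h=2.3565
θ=162°:   candidates: C₊=(1.4479,2.8038) cross=28.086; C₋=(1.2035,-1.9029) cross=-28.086
θ=162°:   branch + wants cross > 0 → take C=(1.4479,2.8038) (cross=28.086)
θ=162°: ex = (C−B)/|BC| = (0.8375,0.5464); ey = (-0.5464,0.8375)
θ=162°: P = B + 2.83·ex + 1.08·ey = (-0.1221,3.0690)
θ=211°: B = A + 2.00·(cos211°, sin211°) = (-1.7143, -1.0301)
θ=211°: |BD| = 11.7595
θ=211°: circle(B,4.00) ∩ circle(D,9.00): a=3.1161, h=2.5080
θ=211°:   candidates: C₊=(1.1701,1.7413) cross=29.493; C₋=(1.6094,-3.2555) cross=-29.493
θ=211°:   branch + wants cross > 0 → take C=(1.1701,1.7413) (cross=29.493)
θ=211°: ex = (C−B)/|BC| = (0.7211,0.6928); ey = (-0.6928,0.7211)
θ=211°: P = B + 2.83·ex + 1.08·ey = (-0.4219,1.7094)
θ=336°: B = A + 2.00·(cos336°, sin336°) = (1.8271, -0.8135)
θ=336°: |BD| = 8.2133
θ=336°: circle(B,4.00) ∩ circle(D,9.00): a=0.1496, h=3.9972
θ=336°:   candidates: C₊=(1.5801,3.1789) cross=32.830; C₋=(2.3719,-4.7762) cross=-32.830
θ=336°:   branch + wants cross > 0 → take C=(1.5801,3.1789) (cross=32.830)
θ=336°: ex = (C−B)/|BC| = (-0.0617,0.9981); ey = (-0.9981,-0.0617)
θ=336°: P = B + 2.83·ex + 1.08·ey = (0.5744,1.9444)

θ=0°: 0.88 2.81
θ=162°: -0.12 3.07
θ=211°: -0.42 1.71
θ=336°: 0.57 1.94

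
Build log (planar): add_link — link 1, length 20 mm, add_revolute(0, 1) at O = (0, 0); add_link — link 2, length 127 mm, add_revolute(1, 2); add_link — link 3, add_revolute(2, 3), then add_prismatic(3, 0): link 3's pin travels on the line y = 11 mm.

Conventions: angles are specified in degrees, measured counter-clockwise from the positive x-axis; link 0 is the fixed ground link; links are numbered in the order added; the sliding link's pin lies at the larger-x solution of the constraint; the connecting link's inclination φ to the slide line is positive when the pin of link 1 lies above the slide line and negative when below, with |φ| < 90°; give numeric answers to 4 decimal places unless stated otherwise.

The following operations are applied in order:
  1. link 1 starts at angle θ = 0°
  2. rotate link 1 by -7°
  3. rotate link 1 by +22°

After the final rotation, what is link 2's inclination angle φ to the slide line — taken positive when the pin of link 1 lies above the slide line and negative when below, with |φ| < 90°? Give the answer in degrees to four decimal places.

geometry: r = 20 mm, L = 127 mm, e = 11 mm; θ starts at 0°
rotate link 1 by -7°: θ ← 0° -7° = -7°
rotate link 1 by +22°: θ ← -7° +22° = 15°
h = r sin θ − e = 5.176381 − 11 = -5.823619
sin φ = h / L = -5.823619 / 127 = -0.04585527
φ = arcsin(-0.04585527) = -2.628235°

-2.6282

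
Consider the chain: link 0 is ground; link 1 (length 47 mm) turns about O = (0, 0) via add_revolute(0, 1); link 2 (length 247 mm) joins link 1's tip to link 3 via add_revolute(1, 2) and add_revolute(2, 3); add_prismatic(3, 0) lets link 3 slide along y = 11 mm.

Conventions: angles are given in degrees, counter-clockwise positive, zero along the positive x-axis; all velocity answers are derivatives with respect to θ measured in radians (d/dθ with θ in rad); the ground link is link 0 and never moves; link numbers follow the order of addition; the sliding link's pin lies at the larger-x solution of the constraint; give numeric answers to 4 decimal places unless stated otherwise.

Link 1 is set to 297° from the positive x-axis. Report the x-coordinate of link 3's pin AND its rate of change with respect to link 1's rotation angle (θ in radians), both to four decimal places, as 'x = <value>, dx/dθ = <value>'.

geometry: r = 47 mm, L = 247 mm, e = 11 mm
crank pin P = (r cos θ, r sin θ) = (21.337553, -41.877307)
h = r sin θ − e = -41.877307 − 11 = -52.877307
x = r cos θ + √(L² − h²) = 21.337553 + 241.273684 = 262.611237
dx/dθ = −r sin θ − h·r cos θ/√(L² − h²) (θ in radians; h = -52.877307) = 46.553624

x = 262.6112, dx/dθ = 46.5536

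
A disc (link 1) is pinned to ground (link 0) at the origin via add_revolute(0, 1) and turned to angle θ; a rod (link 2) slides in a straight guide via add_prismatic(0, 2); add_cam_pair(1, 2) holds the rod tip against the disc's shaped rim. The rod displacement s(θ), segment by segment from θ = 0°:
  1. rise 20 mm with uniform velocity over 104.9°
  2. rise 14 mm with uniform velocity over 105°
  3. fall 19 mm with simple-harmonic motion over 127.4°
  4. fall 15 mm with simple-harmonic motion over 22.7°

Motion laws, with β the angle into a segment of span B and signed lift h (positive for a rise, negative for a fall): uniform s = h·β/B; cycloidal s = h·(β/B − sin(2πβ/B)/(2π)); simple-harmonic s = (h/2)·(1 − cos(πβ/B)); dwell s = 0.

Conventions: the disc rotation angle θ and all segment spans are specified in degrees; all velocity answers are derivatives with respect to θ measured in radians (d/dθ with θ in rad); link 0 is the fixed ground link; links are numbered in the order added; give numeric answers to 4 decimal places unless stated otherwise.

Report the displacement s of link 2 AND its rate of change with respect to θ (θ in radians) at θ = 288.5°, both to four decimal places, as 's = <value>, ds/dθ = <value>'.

segment 1 (0° to 104.9°, uniform, h = 20) is passed completely: s = 0.0000 + (20) = 20.0000
segment 2 (104.9° to 209.9°, uniform, h = 14) is passed completely: s = 20.0000 + (14) = 34.0000
θ = 288.5° falls in segment 3 (209.9° to 337.3°, simple-harmonic, h = -19): β = 288.5 − 209.9 = 78.6°, B = 127.4°; Δs = -19/2·(1 − cos(π·0.6170)) = -12.9125; s = 34.0000 − 12.9125 = 21.0875
velocity in seg [209.9°–337.3°] (simple-harmonic), θ in radians: β = 78.6° = 1.3718 rad, B = 127.4° = 2.2235 rad; ds/dθ = (πh/(2B)) sin(πβ/B) = (π·(-19)/(2·2.2235)) sin(π·0.6170) = -12.526435 mm/rad

s = 21.0875, ds/dθ = -12.5264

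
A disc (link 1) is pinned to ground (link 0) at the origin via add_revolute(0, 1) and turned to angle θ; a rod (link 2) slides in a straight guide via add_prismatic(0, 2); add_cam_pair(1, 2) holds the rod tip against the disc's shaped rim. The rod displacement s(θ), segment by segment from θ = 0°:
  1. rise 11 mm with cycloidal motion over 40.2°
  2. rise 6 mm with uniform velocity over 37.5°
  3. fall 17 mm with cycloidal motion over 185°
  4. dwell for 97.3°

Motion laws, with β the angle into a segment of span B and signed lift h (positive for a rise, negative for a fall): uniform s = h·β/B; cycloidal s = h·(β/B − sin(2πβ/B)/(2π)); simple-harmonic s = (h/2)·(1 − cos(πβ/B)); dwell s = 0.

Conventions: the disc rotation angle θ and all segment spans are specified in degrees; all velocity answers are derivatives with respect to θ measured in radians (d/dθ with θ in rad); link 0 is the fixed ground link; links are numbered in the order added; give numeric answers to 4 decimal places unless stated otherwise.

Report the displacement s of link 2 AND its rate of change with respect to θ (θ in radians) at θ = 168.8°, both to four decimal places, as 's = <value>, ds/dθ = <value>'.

segment 1 (0° to 40.2°, cycloidal, h = 11) is passed completely: s = 0.0000 + (11) = 11.0000
segment 2 (40.2° to 77.7°, uniform, h = 6) is passed completely: s = 11.0000 + (6) = 17.0000
θ = 168.8° falls in segment 3 (77.7° to 262.7°, cycloidal, h = -17): β = 168.8 − 77.7 = 91.1°, B = 185°; Δs = -17·(0.4924 − sin(2π·0.4924)/(2π)) = -8.2428; s = 17.0000 − 8.2428 = 8.7572
velocity in seg [77.7°–262.7°] (cycloidal), θ in radians: β = 91.1° = 1.5900 rad, B = 185° = 3.2289 rad; ds/dθ = (h/B)(1 − cos(2πβ/B)) = ((-17)/3.2289)(1 − cos(2π·0.4924)) = -10.524085 mm/rad

s = 8.7572, ds/dθ = -10.5241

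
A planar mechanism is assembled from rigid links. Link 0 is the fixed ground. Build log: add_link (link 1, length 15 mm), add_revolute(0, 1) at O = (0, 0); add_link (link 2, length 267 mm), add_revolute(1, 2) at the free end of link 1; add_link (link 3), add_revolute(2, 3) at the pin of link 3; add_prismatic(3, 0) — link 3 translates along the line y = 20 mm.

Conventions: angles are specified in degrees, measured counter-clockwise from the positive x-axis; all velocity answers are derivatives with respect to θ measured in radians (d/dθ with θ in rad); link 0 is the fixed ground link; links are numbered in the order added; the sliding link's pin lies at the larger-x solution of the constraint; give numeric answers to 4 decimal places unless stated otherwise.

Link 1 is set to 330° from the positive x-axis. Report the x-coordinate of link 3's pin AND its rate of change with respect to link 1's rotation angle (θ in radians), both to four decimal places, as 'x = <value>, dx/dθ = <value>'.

geometry: r = 15 mm, L = 267 mm, e = 20 mm
crank pin P = (r cos θ, r sin θ) = (12.990381, -7.500000)
h = r sin θ − e = -7.500000 − 20 = -27.500000
x = r cos θ + √(L² − h²) = 12.990381 + 265.580026 = 278.570407
dx/dθ = −r sin θ − h·r cos θ/√(L² − h²) (θ in radians; h = -27.500000) = 8.845114

x = 278.5704, dx/dθ = 8.8451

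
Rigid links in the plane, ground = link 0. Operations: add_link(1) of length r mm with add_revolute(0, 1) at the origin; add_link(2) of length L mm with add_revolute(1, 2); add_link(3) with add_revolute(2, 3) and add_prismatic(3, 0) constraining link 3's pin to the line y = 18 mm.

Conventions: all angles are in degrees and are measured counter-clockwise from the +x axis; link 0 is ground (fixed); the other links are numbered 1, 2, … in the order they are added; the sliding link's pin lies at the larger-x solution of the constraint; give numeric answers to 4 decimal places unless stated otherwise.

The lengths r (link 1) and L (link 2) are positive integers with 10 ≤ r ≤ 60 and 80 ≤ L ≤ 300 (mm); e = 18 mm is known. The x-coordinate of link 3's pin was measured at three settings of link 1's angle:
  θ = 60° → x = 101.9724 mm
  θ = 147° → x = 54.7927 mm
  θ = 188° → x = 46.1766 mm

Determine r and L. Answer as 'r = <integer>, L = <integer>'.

constraint per measurement: (x − r cos θ)² + (r sin θ − e)² = L²
subtracting the θ₁ and θ₂ equations cancels the r² and L² terms:
r = (x₁² − x₂²) / (2[(x₁cos θ₁ + e sin θ₁) − (x₂cos θ₂ + e sin θ₂)]) = 35.9999 → r = 36
L² = (x₁ − r cos θ₁)² + (r sin θ₁ − e)² = 7224.9950 → L = 85.0000 → L = 85
check at θ₃=188°: x = 46.1766 (printed 46.1766) ✓

r = 36, L = 85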